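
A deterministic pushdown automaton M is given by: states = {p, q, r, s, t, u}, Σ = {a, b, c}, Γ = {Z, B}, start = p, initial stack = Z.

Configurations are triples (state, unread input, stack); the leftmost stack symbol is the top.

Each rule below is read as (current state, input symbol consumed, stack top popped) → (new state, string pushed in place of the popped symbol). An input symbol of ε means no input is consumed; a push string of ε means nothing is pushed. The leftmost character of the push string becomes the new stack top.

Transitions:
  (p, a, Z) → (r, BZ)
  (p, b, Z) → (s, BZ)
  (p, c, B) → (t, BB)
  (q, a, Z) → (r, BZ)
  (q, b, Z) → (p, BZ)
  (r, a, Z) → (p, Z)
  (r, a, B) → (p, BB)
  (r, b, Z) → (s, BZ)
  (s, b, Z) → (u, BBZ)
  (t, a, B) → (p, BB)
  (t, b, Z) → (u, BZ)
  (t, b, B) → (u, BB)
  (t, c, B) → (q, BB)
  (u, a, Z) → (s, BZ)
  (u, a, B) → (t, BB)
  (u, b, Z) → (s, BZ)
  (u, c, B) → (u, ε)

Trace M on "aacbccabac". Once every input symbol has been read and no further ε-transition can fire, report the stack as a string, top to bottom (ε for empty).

BBBBBBZ

(p, aacbccabac, Z)
  read a, top Z: go to r, push BZ → (r, acbccabac, BZ)
  read a, top B: go to p, push BB → (p, cbccabac, BBZ)
  read c, top B: go to t, push BB → (t, bccabac, BBBZ)
  read b, top B: go to u, push BB → (u, ccabac, BBBBZ)
  read c, top B: go to u, push ε → (u, cabac, BBBZ)
  read c, top B: go to u, push ε → (u, abac, BBZ)
  read a, top B: go to t, push BB → (t, bac, BBBZ)
  read b, top B: go to u, push BB → (u, ac, BBBBZ)
  read a, top B: go to t, push BB → (t, c, BBBBBZ)
  read c, top B: go to q, push BB → (q, ε, BBBBBBZ)
All input consumed in state q with stack BBBBBBZ.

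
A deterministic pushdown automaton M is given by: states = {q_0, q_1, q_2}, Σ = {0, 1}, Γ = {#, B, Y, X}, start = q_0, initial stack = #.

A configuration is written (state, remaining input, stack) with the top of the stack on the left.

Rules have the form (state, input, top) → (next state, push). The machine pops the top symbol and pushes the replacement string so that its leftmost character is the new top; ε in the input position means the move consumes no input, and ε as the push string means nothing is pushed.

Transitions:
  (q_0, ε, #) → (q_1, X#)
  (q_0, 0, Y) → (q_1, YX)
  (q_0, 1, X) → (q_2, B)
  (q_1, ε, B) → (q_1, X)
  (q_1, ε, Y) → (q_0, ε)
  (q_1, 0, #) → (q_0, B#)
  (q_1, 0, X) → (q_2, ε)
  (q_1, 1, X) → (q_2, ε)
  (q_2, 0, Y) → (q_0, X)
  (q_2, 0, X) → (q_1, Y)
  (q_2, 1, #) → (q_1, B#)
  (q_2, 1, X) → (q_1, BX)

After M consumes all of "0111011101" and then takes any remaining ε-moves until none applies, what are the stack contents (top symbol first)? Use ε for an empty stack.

(q_0, 0111011101, #)
  ε-move, top #: go to q_1, push X# → (q_1, 0111011101, X#)
  read 0, top X: go to q_2, push ε → (q_2, 111011101, #)
  read 1, top #: go to q_1, push B# → (q_1, 11011101, B#)
  ε-move, top B: go to q_1, push X → (q_1, 11011101, X#)
  read 1, top X: go to q_2, push ε → (q_2, 1011101, #)
  read 1, top #: go to q_1, push B# → (q_1, 011101, B#)
  ε-move, top B: go to q_1, push X → (q_1, 011101, X#)
  read 0, top X: go to q_2, push ε → (q_2, 11101, #)
  read 1, top #: go to q_1, push B# → (q_1, 1101, B#)
  ε-move, top B: go to q_1, push X → (q_1, 1101, X#)
  read 1, top X: go to q_2, push ε → (q_2, 101, #)
  read 1, top #: go to q_1, push B# → (q_1, 01, B#)
  ε-move, top B: go to q_1, push X → (q_1, 01, X#)
  read 0, top X: go to q_2, push ε → (q_2, 1, #)
  read 1, top #: go to q_1, push B# → (q_1, ε, B#)
  ε-move, top B: go to q_1, push X → (q_1, ε, X#)
All input consumed in state q_1 with stack X#.

X#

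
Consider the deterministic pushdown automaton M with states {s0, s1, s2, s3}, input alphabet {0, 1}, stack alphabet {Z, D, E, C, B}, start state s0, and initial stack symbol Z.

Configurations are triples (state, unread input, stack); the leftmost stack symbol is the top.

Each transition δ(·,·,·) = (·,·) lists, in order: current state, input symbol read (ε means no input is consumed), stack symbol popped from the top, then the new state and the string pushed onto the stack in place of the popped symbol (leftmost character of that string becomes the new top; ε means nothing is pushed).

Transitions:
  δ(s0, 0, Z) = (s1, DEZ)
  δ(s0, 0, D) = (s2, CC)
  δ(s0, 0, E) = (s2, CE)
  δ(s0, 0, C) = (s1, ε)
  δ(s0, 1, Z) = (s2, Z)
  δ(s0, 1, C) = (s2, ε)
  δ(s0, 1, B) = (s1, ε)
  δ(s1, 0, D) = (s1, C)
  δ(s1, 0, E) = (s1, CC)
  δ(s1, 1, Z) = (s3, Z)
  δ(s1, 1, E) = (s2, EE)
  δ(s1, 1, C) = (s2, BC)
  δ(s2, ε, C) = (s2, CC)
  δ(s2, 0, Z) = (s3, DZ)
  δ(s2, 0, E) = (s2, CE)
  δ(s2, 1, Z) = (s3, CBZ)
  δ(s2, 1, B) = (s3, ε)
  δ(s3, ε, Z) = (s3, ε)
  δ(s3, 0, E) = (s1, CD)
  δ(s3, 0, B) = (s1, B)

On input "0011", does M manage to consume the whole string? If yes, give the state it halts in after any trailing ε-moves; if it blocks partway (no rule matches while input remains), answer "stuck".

(s0, 0011, Z)
  read 0, top Z: go to s1, push DEZ → (s1, 011, DEZ)
  read 0, top D: go to s1, push C → (s1, 11, CEZ)
  read 1, top C: go to s2, push BC → (s2, 1, BCEZ)
  read 1, top B: go to s3, push ε → (s3, ε, CEZ)
All input consumed; M is in state s3.

s3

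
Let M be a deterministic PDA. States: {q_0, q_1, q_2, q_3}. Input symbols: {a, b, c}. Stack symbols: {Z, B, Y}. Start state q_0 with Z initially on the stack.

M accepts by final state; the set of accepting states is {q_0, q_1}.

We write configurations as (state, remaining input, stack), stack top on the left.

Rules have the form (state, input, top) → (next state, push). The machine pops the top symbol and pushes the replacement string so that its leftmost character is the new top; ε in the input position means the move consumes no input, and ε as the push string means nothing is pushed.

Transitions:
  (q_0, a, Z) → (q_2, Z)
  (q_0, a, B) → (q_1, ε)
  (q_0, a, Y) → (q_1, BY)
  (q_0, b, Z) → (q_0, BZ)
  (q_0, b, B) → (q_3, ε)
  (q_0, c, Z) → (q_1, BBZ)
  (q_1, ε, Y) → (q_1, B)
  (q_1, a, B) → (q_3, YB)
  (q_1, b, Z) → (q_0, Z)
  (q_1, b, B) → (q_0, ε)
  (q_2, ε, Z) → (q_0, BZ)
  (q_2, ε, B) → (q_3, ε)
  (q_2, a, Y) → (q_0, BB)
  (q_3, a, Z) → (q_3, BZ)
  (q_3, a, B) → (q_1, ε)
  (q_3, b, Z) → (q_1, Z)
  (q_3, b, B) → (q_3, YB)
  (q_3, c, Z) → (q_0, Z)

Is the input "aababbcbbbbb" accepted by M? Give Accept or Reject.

Reject

(q_0, aababbcbbbbb, Z) ⊢ (q_2, ababbcbbbbb, Z) ⊢ (q_0, ababbcbbbbb, BZ) ⊢ (q_1, babbcbbbbb, Z) ⊢ (q_0, abbcbbbbb, Z) ⊢ (q_2, bbcbbbbb, Z) ⊢ (q_0, bbcbbbbb, BZ) ⊢ (q_3, bcbbbbb, Z) ⊢ (q_1, cbbbbb, Z)
No transition applies at (q_1, cbbbbb, Z); input not fully consumed.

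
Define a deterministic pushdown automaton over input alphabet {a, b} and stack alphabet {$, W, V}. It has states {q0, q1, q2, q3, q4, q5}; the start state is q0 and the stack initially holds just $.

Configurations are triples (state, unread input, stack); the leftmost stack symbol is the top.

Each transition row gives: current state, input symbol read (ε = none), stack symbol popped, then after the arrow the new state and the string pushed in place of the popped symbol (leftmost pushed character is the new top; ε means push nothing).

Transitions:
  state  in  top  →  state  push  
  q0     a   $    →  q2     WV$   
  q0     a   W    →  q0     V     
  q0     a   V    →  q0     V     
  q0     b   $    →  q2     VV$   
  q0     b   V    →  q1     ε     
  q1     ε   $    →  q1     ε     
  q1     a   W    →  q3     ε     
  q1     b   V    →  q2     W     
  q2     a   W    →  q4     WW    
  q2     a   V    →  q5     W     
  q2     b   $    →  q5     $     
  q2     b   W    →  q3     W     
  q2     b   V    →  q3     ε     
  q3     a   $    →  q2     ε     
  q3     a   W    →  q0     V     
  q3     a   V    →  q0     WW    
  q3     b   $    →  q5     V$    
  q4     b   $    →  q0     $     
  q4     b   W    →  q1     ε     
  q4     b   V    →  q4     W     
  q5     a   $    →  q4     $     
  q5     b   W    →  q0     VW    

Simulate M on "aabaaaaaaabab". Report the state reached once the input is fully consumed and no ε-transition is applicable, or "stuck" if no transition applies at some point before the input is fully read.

q5

(q0, aabaaaaaaabab, $)
  read a, top $: go to q2, push WV$ → (q2, abaaaaaaabab, WV$)
  read a, top W: go to q4, push WW → (q4, baaaaaaabab, WWV$)
  read b, top W: go to q1, push ε → (q1, aaaaaaabab, WV$)
  read a, top W: go to q3, push ε → (q3, aaaaaabab, V$)
  read a, top V: go to q0, push WW → (q0, aaaaabab, WW$)
  read a, top W: go to q0, push V → (q0, aaaabab, VW$)
  read a, top V: go to q0, push V → (q0, aaabab, VW$)
  read a, top V: go to q0, push V → (q0, aabab, VW$)
  read a, top V: go to q0, push V → (q0, abab, VW$)
  read a, top V: go to q0, push V → (q0, bab, VW$)
  read b, top V: go to q1, push ε → (q1, ab, W$)
  read a, top W: go to q3, push ε → (q3, b, $)
  read b, top $: go to q5, push V$ → (q5, ε, V$)
All input consumed; M is in state q5.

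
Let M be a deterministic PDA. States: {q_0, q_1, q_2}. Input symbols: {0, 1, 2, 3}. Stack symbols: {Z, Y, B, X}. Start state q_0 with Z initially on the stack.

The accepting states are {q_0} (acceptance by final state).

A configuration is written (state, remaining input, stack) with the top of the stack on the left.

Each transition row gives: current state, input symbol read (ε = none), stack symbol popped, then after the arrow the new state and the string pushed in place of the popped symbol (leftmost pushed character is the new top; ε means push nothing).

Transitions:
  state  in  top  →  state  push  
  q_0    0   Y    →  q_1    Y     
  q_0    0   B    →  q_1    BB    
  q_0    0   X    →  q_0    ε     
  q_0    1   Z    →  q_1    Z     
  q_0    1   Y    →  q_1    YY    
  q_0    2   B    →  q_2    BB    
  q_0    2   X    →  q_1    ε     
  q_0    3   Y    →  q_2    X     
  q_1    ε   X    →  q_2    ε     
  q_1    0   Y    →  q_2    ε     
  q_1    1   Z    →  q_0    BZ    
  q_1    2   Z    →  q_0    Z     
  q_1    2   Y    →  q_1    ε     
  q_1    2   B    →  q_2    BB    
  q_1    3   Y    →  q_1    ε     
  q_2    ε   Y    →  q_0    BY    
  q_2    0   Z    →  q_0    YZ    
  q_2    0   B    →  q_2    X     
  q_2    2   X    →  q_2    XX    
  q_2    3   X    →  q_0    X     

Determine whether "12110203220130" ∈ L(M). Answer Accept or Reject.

(q_0, 12110203220130, Z)
  read 1, top Z: go to q_1, push Z → (q_1, 2110203220130, Z)
  read 2, top Z: go to q_0, push Z → (q_0, 110203220130, Z)
  read 1, top Z: go to q_1, push Z → (q_1, 10203220130, Z)
  read 1, top Z: go to q_0, push BZ → (q_0, 0203220130, BZ)
  read 0, top B: go to q_1, push BB → (q_1, 203220130, BBZ)
  read 2, top B: go to q_2, push BB → (q_2, 03220130, BBBZ)
  read 0, top B: go to q_2, push X → (q_2, 3220130, XBBZ)
  read 3, top X: go to q_0, push X → (q_0, 220130, XBBZ)
  read 2, top X: go to q_1, push ε → (q_1, 20130, BBZ)
  read 2, top B: go to q_2, push BB → (q_2, 0130, BBBZ)
  read 0, top B: go to q_2, push X → (q_2, 130, XBBZ)
No transition applies at (q_2, 130, XBBZ); input not fully consumed.

Reject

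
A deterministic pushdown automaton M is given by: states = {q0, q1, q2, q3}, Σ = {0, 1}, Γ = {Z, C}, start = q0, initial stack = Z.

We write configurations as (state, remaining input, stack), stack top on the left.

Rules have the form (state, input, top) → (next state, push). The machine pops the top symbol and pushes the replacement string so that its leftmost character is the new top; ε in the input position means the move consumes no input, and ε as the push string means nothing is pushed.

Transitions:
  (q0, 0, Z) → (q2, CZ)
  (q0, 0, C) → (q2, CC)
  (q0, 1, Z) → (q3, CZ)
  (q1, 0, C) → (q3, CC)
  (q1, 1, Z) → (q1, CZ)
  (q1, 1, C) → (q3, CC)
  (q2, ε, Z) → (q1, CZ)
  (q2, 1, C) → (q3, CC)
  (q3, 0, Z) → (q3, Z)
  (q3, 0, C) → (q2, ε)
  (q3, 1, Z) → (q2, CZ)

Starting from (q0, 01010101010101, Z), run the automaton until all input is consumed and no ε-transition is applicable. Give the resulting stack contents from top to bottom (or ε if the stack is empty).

(q0, 01010101010101, Z)
  read 0, top Z: go to q2, push CZ → (q2, 1010101010101, CZ)
  read 1, top C: go to q3, push CC → (q3, 010101010101, CCZ)
  read 0, top C: go to q2, push ε → (q2, 10101010101, CZ)
  read 1, top C: go to q3, push CC → (q3, 0101010101, CCZ)
  read 0, top C: go to q2, push ε → (q2, 101010101, CZ)
  read 1, top C: go to q3, push CC → (q3, 01010101, CCZ)
  read 0, top C: go to q2, push ε → (q2, 1010101, CZ)
  read 1, top C: go to q3, push CC → (q3, 010101, CCZ)
  read 0, top C: go to q2, push ε → (q2, 10101, CZ)
  read 1, top C: go to q3, push CC → (q3, 0101, CCZ)
  read 0, top C: go to q2, push ε → (q2, 101, CZ)
  read 1, top C: go to q3, push CC → (q3, 01, CCZ)
  read 0, top C: go to q2, push ε → (q2, 1, CZ)
  read 1, top C: go to q3, push CC → (q3, ε, CCZ)
All input consumed in state q3 with stack CCZ.

CCZ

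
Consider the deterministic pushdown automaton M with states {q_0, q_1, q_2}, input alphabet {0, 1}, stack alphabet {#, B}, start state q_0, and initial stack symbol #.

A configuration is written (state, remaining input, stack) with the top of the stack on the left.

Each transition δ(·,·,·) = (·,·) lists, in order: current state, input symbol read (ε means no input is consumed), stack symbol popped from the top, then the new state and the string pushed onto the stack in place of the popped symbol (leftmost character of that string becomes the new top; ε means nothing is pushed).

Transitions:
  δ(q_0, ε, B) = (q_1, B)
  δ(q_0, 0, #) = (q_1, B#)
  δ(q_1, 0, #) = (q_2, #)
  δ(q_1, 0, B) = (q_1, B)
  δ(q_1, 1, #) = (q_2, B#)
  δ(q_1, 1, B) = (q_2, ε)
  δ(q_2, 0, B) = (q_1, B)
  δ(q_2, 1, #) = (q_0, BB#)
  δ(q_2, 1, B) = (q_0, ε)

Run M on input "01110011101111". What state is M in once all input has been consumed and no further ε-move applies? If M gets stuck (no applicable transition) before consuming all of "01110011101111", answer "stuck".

q_0

(q_0, 01110011101111, #) ⊢ (q_1, 1110011101111, B#) ⊢ (q_2, 110011101111, #) ⊢ (q_0, 10011101111, BB#) ⊢ (q_1, 10011101111, BB#) ⊢ (q_2, 0011101111, B#) ⊢ (q_1, 011101111, B#) ⊢ (q_1, 11101111, B#) ⊢ (q_2, 1101111, #) ⊢ (q_0, 101111, BB#) ⊢ (q_1, 101111, BB#) ⊢ (q_2, 01111, B#) ⊢ (q_1, 1111, B#) ⊢ (q_2, 111, #) ⊢ (q_0, 11, BB#) ⊢ (q_1, 11, BB#) ⊢ (q_2, 1, B#) ⊢ (q_0, ε, #)
All input consumed; M is in state q_0.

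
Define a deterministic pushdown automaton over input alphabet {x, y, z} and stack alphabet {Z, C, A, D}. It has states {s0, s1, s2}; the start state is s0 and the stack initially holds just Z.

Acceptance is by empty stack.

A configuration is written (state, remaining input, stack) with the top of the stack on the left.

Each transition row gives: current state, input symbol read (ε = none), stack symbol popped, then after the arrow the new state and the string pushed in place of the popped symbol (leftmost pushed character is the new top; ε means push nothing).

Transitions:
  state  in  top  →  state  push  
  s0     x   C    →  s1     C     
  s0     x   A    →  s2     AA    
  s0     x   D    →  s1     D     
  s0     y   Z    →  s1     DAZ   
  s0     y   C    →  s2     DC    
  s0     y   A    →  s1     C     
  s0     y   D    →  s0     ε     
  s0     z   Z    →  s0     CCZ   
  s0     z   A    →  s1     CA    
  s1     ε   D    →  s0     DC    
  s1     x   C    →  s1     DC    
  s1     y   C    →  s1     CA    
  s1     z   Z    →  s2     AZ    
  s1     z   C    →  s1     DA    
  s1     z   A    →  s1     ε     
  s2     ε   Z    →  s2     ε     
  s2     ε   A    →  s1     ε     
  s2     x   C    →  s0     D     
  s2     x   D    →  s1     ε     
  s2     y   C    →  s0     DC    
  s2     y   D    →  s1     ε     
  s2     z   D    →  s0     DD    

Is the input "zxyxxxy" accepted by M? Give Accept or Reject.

Reject

(s0, zxyxxxy, Z)
  read z, top Z: go to s0, push CCZ → (s0, xyxxxy, CCZ)
  read x, top C: go to s1, push C → (s1, yxxxy, CCZ)
  read y, top C: go to s1, push CA → (s1, xxxy, CACZ)
  read x, top C: go to s1, push DC → (s1, xxy, DCACZ)
  ε-move, top D: go to s0, push DC → (s0, xxy, DCCACZ)
  read x, top D: go to s1, push D → (s1, xy, DCCACZ)
  ε-move, top D: go to s0, push DC → (s0, xy, DCCCACZ)
  read x, top D: go to s1, push D → (s1, y, DCCCACZ)
  ε-move, top D: go to s0, push DC → (s0, y, DCCCCACZ)
  read y, top D: go to s0, push ε → (s0, ε, CCCCACZ)
All input consumed; stack is CCCCACZ, not empty, and no further ε-move applies.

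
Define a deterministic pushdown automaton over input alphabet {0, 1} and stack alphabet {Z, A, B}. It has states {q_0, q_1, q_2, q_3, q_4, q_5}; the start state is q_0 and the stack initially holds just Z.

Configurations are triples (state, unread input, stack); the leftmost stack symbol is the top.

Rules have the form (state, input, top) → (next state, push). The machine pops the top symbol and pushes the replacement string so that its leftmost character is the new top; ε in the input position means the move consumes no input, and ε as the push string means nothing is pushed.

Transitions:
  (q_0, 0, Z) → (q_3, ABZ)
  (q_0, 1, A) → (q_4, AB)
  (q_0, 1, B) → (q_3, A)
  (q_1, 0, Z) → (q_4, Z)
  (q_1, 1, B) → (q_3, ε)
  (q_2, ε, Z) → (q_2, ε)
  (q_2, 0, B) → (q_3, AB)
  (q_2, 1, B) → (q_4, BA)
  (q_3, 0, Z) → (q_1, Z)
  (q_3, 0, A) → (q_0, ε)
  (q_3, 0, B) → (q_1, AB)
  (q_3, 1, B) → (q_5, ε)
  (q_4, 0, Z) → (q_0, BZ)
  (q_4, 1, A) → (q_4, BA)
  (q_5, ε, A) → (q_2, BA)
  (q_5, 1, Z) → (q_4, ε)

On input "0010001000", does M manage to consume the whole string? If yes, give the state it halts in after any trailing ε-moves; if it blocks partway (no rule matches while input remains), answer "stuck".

q_0

(q_0, 0010001000, Z)
  read 0, top Z: go to q_3, push ABZ → (q_3, 010001000, ABZ)
  read 0, top A: go to q_0, push ε → (q_0, 10001000, BZ)
  read 1, top B: go to q_3, push A → (q_3, 0001000, AZ)
  read 0, top A: go to q_0, push ε → (q_0, 001000, Z)
  read 0, top Z: go to q_3, push ABZ → (q_3, 01000, ABZ)
  read 0, top A: go to q_0, push ε → (q_0, 1000, BZ)
  read 1, top B: go to q_3, push A → (q_3, 000, AZ)
  read 0, top A: go to q_0, push ε → (q_0, 00, Z)
  read 0, top Z: go to q_3, push ABZ → (q_3, 0, ABZ)
  read 0, top A: go to q_0, push ε → (q_0, ε, BZ)
All input consumed; M is in state q_0.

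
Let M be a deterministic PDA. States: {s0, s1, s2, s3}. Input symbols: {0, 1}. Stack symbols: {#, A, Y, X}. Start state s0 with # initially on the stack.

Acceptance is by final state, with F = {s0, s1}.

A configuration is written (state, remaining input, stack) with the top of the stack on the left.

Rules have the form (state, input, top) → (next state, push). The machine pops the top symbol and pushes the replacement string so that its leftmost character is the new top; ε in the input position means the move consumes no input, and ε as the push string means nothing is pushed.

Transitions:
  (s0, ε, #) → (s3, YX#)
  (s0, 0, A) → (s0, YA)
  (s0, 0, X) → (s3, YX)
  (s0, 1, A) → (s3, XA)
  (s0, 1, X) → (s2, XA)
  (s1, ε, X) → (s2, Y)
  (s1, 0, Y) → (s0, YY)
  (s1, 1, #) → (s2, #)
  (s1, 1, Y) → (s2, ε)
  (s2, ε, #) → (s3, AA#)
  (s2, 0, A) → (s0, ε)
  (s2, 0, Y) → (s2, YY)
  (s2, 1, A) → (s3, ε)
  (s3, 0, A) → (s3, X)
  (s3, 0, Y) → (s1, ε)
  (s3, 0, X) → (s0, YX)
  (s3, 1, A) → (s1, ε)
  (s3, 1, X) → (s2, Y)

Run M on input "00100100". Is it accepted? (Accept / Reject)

(s0, 00100100, #)
  ε-move, top #: go to s3, push YX# → (s3, 00100100, YX#)
  read 0, top Y: go to s1, push ε → (s1, 0100100, X#)
  ε-move, top X: go to s2, push Y → (s2, 0100100, Y#)
  read 0, top Y: go to s2, push YY → (s2, 100100, YY#)
No transition applies at (s2, 100100, YY#); input not fully consumed.

Reject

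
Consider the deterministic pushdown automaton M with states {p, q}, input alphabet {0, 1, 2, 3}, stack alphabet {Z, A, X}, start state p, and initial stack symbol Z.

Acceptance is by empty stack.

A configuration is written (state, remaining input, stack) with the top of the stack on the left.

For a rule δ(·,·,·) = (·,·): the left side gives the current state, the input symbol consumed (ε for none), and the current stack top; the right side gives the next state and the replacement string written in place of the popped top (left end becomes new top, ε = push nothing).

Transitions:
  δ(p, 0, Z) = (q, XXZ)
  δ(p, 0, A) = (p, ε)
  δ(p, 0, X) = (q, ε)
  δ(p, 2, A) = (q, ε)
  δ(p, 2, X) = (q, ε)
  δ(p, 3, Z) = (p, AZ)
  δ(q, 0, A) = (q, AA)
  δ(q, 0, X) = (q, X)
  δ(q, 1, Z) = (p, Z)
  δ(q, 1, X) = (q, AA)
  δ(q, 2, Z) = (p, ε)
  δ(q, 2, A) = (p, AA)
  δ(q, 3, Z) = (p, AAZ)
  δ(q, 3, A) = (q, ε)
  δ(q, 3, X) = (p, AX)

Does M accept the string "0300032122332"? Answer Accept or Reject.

(p, 0300032122332, Z) ⊢ (q, 300032122332, XXZ) ⊢ (p, 00032122332, AXXZ) ⊢ (p, 0032122332, XXZ) ⊢ (q, 032122332, XZ) ⊢ (q, 32122332, XZ) ⊢ (p, 2122332, AXZ) ⊢ (q, 122332, XZ) ⊢ (q, 22332, AAZ) ⊢ (p, 2332, AAAZ) ⊢ (q, 332, AAZ) ⊢ (q, 32, AZ) ⊢ (q, 2, Z) ⊢ (p, ε, ε)
All input consumed and the stack is empty.

Accept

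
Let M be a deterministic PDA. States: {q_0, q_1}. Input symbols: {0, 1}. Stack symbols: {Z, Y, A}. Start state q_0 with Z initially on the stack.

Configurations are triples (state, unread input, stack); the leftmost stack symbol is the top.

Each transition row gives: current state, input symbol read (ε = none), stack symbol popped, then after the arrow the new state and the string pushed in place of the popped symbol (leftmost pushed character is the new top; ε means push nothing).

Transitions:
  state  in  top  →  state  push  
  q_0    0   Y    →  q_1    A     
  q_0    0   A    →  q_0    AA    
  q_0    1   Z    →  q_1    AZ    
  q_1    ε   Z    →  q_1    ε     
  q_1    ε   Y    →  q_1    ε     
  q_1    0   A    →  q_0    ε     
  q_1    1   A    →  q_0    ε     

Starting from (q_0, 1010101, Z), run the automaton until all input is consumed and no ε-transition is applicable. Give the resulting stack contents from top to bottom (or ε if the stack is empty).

AZ

(q_0, 1010101, Z)
  read 1, top Z: go to q_1, push AZ → (q_1, 010101, AZ)
  read 0, top A: go to q_0, push ε → (q_0, 10101, Z)
  read 1, top Z: go to q_1, push AZ → (q_1, 0101, AZ)
  read 0, top A: go to q_0, push ε → (q_0, 101, Z)
  read 1, top Z: go to q_1, push AZ → (q_1, 01, AZ)
  read 0, top A: go to q_0, push ε → (q_0, 1, Z)
  read 1, top Z: go to q_1, push AZ → (q_1, ε, AZ)
All input consumed in state q_1 with stack AZ.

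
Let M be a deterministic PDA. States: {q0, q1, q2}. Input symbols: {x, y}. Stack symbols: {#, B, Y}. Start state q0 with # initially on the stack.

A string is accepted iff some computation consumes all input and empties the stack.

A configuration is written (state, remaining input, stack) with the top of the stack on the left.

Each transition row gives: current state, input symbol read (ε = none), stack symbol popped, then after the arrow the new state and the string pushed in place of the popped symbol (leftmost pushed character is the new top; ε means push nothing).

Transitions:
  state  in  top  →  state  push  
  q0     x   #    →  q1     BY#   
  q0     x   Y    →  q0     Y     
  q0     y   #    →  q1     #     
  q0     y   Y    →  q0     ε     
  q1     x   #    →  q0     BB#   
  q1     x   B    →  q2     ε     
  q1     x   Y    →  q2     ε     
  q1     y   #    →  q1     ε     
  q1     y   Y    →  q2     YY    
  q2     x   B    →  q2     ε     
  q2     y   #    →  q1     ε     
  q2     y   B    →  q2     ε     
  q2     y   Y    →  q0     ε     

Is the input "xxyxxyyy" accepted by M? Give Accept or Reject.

Accept

(q0, xxyxxyyy, #)
  read x, top #: go to q1, push BY# → (q1, xyxxyyy, BY#)
  read x, top B: go to q2, push ε → (q2, yxxyyy, Y#)
  read y, top Y: go to q0, push ε → (q0, xxyyy, #)
  read x, top #: go to q1, push BY# → (q1, xyyy, BY#)
  read x, top B: go to q2, push ε → (q2, yyy, Y#)
  read y, top Y: go to q0, push ε → (q0, yy, #)
  read y, top #: go to q1, push # → (q1, y, #)
  read y, top #: go to q1, push ε → (q1, ε, ε)
All input consumed and the stack is empty.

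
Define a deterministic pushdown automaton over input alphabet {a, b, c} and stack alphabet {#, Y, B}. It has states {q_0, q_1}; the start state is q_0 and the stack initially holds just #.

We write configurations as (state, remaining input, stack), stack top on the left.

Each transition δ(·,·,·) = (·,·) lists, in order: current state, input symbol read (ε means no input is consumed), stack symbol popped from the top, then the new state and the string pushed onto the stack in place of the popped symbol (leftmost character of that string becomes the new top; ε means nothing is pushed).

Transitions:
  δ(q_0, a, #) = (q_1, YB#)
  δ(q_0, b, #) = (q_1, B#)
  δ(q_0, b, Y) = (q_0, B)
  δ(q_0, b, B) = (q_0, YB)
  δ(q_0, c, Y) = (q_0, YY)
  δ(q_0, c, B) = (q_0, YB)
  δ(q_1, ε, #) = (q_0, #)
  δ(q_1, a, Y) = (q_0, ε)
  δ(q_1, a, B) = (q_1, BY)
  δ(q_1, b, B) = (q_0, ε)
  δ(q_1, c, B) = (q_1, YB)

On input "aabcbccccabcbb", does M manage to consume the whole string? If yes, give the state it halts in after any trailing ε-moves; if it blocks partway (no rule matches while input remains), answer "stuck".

(q_0, aabcbccccabcbb, #)
  read a, top #: go to q_1, push YB# → (q_1, abcbccccabcbb, YB#)
  read a, top Y: go to q_0, push ε → (q_0, bcbccccabcbb, B#)
  read b, top B: go to q_0, push YB → (q_0, cbccccabcbb, YB#)
  read c, top Y: go to q_0, push YY → (q_0, bccccabcbb, YYB#)
  read b, top Y: go to q_0, push B → (q_0, ccccabcbb, BYB#)
  read c, top B: go to q_0, push YB → (q_0, cccabcbb, YBYB#)
  read c, top Y: go to q_0, push YY → (q_0, ccabcbb, YYBYB#)
  read c, top Y: go to q_0, push YY → (q_0, cabcbb, YYYBYB#)
  read c, top Y: go to q_0, push YY → (q_0, abcbb, YYYYBYB#)
No transition for (q_0, a, top Y); M blocks with input abcbb remaining.

stuck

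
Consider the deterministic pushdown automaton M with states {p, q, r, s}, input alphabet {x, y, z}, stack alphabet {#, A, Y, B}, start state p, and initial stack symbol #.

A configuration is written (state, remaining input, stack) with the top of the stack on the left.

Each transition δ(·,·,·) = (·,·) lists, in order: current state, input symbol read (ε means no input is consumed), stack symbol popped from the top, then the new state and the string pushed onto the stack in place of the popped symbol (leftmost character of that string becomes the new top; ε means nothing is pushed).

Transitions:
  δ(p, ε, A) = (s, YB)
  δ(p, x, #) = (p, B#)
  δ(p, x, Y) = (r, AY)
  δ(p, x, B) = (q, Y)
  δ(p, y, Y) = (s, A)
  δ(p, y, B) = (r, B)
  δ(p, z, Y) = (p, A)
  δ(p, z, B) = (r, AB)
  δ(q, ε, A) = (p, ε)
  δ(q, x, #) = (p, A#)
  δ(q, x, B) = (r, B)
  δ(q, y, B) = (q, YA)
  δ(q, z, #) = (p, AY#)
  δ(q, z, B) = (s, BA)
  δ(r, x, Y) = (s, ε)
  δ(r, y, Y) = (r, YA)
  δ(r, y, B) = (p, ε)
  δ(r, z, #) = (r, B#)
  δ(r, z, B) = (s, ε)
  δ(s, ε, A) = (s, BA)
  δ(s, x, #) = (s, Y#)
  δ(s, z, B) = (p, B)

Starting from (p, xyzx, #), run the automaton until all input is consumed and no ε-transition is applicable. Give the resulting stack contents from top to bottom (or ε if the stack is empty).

Y#

(p, xyzx, #) ⊢ (p, yzx, B#) ⊢ (r, zx, B#) ⊢ (s, x, #) ⊢ (s, ε, Y#)
All input consumed in state s with stack Y#.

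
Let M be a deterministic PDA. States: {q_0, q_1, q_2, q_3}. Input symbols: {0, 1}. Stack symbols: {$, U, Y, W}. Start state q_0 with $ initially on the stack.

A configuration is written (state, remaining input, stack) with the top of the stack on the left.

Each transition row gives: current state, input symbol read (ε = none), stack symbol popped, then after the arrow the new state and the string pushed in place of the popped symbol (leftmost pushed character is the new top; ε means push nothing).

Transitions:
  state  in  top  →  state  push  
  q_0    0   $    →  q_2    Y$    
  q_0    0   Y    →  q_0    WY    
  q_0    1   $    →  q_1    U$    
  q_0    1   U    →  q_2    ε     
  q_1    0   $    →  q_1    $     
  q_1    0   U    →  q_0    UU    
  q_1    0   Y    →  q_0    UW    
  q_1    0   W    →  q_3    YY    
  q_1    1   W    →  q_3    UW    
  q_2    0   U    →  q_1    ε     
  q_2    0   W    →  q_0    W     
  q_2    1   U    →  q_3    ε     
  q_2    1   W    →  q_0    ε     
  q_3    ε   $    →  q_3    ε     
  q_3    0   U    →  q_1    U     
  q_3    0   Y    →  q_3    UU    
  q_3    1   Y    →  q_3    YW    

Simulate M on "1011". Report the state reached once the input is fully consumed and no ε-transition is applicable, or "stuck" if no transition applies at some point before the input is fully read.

(q_0, 1011, $)
  read 1, top $: go to q_1, push U$ → (q_1, 011, U$)
  read 0, top U: go to q_0, push UU → (q_0, 11, UU$)
  read 1, top U: go to q_2, push ε → (q_2, 1, U$)
  read 1, top U: go to q_3, push ε → (q_3, ε, $)
  ε-move, top $: go to q_3, push ε → (q_3, ε, ε)
All input consumed; M is in state q_3.

q_3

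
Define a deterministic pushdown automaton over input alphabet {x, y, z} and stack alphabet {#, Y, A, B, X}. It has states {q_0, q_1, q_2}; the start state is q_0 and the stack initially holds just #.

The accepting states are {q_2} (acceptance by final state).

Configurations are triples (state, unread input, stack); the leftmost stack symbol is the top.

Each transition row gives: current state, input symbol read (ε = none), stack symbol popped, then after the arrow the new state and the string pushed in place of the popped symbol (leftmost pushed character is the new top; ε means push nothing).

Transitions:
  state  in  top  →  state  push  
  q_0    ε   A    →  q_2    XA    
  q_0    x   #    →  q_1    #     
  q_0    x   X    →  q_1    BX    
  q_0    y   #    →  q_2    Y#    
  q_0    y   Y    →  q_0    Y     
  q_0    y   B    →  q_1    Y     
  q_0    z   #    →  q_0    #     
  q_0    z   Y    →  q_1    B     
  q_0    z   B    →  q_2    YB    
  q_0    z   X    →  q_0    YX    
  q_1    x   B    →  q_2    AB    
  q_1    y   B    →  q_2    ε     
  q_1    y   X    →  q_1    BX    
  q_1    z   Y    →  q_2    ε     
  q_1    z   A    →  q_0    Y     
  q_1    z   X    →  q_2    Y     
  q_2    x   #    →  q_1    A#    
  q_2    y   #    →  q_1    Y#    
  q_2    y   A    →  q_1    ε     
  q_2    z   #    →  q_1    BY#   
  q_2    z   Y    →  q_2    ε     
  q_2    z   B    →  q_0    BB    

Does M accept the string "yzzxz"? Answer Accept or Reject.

Reject

(q_0, yzzxz, #)
  read y, top #: go to q_2, push Y# → (q_2, zzxz, Y#)
  read z, top Y: go to q_2, push ε → (q_2, zxz, #)
  read z, top #: go to q_1, push BY# → (q_1, xz, BY#)
  read x, top B: go to q_2, push AB → (q_2, z, ABY#)
No transition applies at (q_2, z, ABY#); input not fully consumed.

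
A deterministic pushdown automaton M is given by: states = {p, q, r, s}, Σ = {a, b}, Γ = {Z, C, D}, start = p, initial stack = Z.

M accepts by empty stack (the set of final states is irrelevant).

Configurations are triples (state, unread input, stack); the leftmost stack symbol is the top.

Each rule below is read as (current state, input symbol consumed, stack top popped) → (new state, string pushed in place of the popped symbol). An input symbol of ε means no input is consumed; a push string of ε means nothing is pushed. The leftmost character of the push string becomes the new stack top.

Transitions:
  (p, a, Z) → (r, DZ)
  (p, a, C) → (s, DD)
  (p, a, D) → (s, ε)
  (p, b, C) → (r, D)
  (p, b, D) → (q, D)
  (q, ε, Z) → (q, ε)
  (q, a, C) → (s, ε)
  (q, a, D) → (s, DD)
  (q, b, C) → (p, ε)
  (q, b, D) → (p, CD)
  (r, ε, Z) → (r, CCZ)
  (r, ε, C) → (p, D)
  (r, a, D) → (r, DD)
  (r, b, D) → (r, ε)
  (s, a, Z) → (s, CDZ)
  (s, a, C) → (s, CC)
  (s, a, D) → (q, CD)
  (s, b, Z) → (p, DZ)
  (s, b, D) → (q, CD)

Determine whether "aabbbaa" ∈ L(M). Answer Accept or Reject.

Reject

(p, aabbbaa, Z) ⊢ (r, abbbaa, DZ) ⊢ (r, bbbaa, DDZ) ⊢ (r, bbaa, DZ) ⊢ (r, baa, Z) ⊢ (r, baa, CCZ) ⊢ (p, baa, DCZ) ⊢ (q, aa, DCZ) ⊢ (s, a, DDCZ) ⊢ (q, ε, CDDCZ)
All input consumed; stack is CDDCZ, not empty, and no further ε-move applies.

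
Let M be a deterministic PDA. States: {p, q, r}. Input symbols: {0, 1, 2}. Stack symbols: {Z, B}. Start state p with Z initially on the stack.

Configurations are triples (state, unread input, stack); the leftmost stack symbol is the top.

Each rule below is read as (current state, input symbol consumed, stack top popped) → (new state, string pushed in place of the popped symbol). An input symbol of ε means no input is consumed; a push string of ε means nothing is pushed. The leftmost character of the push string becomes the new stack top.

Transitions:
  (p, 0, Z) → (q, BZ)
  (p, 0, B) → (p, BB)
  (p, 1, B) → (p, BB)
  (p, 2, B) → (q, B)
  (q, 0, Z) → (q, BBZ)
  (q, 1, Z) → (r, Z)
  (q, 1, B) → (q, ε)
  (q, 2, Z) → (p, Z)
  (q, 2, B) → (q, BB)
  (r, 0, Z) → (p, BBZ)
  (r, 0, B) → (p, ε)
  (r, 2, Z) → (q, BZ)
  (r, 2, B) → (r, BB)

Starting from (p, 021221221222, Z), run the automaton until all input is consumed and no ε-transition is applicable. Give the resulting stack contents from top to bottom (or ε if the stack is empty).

(p, 021221221222, Z) ⊢ (q, 21221221222, BZ) ⊢ (q, 1221221222, BBZ) ⊢ (q, 221221222, BZ) ⊢ (q, 21221222, BBZ) ⊢ (q, 1221222, BBBZ) ⊢ (q, 221222, BBZ) ⊢ (q, 21222, BBBZ) ⊢ (q, 1222, BBBBZ) ⊢ (q, 222, BBBZ) ⊢ (q, 22, BBBBZ) ⊢ (q, 2, BBBBBZ) ⊢ (q, ε, BBBBBBZ)
All input consumed in state q with stack BBBBBBZ.

BBBBBBZ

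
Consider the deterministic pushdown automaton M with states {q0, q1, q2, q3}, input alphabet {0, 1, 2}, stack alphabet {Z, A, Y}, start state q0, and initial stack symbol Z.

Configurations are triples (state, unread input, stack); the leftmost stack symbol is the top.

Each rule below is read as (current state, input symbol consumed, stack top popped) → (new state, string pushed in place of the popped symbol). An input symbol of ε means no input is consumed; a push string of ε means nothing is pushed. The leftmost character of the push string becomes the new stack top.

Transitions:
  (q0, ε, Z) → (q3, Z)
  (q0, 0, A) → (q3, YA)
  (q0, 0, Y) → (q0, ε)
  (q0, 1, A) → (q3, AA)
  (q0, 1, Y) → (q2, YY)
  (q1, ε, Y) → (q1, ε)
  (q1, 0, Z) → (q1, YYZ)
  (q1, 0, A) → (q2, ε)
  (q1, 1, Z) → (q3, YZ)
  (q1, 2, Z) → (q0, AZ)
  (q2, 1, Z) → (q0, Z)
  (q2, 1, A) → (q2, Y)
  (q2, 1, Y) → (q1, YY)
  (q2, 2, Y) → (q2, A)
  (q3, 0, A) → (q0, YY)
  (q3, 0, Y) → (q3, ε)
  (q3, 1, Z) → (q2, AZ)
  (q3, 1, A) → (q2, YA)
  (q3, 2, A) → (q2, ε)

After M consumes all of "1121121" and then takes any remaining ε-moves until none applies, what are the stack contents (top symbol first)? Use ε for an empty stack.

AAZ

(q0, 1121121, Z) ⊢ (q3, 1121121, Z) ⊢ (q2, 121121, AZ) ⊢ (q2, 21121, YZ) ⊢ (q2, 1121, AZ) ⊢ (q2, 121, YZ) ⊢ (q1, 21, YYZ) ⊢ (q1, 21, YZ) ⊢ (q1, 21, Z) ⊢ (q0, 1, AZ) ⊢ (q3, ε, AAZ)
All input consumed in state q3 with stack AAZ.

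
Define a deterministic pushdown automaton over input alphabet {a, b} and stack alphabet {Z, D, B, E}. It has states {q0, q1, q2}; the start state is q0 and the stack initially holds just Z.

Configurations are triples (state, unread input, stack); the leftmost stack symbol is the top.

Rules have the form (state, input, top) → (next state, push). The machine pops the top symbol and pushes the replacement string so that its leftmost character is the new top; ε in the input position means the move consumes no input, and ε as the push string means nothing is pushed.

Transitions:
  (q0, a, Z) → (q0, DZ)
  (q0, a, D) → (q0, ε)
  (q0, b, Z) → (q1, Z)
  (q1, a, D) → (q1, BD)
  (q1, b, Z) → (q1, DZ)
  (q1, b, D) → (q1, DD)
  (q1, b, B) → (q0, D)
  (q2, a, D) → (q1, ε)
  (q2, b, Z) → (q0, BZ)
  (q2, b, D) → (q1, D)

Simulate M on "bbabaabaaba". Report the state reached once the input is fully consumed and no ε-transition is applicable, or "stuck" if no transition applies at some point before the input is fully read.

stuck

(q0, bbabaabaaba, Z) ⊢ (q1, babaabaaba, Z) ⊢ (q1, abaabaaba, DZ) ⊢ (q1, baabaaba, BDZ) ⊢ (q0, aabaaba, DDZ) ⊢ (q0, abaaba, DZ) ⊢ (q0, baaba, Z) ⊢ (q1, aaba, Z)
No transition for (q1, a, top Z); M blocks with input aaba remaining.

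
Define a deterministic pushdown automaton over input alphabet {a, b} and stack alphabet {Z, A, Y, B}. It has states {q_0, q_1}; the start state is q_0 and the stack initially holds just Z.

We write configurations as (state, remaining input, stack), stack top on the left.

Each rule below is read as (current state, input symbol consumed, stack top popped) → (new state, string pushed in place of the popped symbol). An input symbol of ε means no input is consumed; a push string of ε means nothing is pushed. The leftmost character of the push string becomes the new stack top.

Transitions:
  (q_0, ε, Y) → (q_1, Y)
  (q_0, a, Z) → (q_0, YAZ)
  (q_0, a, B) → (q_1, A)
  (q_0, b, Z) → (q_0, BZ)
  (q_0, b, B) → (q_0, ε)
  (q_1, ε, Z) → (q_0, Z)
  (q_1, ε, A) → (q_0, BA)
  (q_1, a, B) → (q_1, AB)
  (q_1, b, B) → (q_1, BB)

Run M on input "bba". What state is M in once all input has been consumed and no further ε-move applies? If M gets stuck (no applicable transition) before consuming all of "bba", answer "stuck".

(q_0, bba, Z) ⊢ (q_0, ba, BZ) ⊢ (q_0, a, Z) ⊢ (q_0, ε, YAZ) ⊢ (q_1, ε, YAZ)
All input consumed; M is in state q_1.

q_1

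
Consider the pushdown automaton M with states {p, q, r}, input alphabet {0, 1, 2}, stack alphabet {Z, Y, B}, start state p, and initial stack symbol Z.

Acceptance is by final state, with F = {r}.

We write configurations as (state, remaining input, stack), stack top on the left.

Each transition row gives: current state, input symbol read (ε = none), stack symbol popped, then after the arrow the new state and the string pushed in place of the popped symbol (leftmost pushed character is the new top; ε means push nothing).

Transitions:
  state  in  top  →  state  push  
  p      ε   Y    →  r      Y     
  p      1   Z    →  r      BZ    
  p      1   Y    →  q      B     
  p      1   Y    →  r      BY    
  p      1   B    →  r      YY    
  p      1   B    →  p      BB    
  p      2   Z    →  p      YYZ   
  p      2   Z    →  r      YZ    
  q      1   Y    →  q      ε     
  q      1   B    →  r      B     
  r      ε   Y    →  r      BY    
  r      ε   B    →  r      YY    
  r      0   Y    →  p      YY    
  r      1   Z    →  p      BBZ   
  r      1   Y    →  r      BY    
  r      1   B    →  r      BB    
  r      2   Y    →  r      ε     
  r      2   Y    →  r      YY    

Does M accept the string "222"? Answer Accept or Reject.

One accepting computation: (p, 222, Z) ⊢ (r, 22, YZ) ⊢ (r, 2, YYZ) ⊢ (r, ε, YZ)
All input consumed and state r ∈ F.

Accept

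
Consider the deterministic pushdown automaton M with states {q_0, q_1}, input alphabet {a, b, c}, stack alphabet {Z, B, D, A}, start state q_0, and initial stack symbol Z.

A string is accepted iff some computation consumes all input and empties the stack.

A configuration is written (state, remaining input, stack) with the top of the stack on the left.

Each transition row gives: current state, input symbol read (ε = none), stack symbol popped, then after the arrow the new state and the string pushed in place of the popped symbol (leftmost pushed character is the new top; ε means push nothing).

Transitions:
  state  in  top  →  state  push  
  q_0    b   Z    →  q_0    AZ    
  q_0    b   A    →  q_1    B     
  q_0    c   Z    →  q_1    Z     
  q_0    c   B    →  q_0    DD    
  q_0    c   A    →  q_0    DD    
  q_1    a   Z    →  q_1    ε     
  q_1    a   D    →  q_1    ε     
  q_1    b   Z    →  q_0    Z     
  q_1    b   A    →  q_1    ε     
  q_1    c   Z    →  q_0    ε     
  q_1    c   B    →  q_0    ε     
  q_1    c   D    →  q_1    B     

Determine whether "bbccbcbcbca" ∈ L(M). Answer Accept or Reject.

Accept

(q_0, bbccbcbcbca, Z) ⊢ (q_0, bccbcbcbca, AZ) ⊢ (q_1, ccbcbcbca, BZ) ⊢ (q_0, cbcbcbca, Z) ⊢ (q_1, bcbcbca, Z) ⊢ (q_0, cbcbca, Z) ⊢ (q_1, bcbca, Z) ⊢ (q_0, cbca, Z) ⊢ (q_1, bca, Z) ⊢ (q_0, ca, Z) ⊢ (q_1, a, Z) ⊢ (q_1, ε, ε)
All input consumed and the stack is empty.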